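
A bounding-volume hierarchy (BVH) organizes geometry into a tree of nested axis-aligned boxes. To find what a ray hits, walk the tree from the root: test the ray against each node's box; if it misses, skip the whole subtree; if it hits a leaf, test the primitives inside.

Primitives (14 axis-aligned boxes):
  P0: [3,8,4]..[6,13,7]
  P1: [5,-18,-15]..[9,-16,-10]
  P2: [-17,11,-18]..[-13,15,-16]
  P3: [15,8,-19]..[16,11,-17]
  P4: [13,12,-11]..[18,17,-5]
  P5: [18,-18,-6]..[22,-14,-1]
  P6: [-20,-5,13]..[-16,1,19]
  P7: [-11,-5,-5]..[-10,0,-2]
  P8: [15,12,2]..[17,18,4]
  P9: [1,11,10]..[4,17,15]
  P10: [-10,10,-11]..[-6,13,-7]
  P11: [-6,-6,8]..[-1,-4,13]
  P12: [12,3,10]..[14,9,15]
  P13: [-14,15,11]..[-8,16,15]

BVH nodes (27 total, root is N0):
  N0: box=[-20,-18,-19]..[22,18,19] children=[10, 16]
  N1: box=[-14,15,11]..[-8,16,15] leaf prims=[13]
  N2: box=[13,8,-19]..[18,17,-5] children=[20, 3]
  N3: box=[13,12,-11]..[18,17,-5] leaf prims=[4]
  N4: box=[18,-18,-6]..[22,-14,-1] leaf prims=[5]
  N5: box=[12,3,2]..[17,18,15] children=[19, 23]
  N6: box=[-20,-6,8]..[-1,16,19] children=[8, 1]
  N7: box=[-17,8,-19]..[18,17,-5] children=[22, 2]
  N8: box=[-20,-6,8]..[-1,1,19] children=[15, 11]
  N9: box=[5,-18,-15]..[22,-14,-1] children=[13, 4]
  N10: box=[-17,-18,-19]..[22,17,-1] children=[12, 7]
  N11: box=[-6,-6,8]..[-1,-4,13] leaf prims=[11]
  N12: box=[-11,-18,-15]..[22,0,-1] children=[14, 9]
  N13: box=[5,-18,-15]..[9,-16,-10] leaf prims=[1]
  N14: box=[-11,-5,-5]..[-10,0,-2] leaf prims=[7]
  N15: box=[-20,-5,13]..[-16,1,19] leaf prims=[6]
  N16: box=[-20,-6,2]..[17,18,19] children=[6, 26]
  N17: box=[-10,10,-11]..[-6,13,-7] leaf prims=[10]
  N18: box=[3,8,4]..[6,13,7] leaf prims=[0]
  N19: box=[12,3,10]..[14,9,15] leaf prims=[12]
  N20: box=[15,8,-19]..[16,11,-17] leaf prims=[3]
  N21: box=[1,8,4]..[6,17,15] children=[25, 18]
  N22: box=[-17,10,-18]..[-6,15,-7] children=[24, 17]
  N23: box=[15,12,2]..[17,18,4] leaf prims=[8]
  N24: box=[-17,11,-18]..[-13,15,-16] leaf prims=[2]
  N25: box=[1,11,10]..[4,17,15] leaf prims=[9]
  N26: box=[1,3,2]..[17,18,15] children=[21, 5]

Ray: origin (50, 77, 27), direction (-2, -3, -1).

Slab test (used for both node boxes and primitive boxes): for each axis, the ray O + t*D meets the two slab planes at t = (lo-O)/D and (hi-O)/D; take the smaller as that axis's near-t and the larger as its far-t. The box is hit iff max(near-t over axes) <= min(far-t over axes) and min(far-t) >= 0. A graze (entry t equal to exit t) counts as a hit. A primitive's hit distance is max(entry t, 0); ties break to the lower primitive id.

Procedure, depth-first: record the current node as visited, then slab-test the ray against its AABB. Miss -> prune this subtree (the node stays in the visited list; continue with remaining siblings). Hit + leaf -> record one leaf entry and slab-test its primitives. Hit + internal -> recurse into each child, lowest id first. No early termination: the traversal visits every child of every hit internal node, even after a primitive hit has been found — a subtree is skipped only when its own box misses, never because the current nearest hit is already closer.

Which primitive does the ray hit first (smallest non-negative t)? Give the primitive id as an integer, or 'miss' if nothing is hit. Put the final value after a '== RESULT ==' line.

Traverse from the root:
N0 x:[14,35] y:[59/3,95/3] z:[8,46] -> hit [59/3,95/3], descend [10, 16]
  N10 x:[14,67/2] y:[20,95/3] z:[28,46] -> hit [28,95/3], descend [7, 12]
    N7 x:[16,67/2] y:[20,23] z:[32,46] -> miss, prune
    N12 x:[14,61/2] y:[77/3,95/3] z:[28,42] -> hit [28,61/2], descend [9, 14]
      N9 x:[14,45/2] y:[91/3,95/3] z:[28,42] -> miss, prune
      N14 x:[30,61/2] y:[77/3,82/3] z:[29,32] -> miss, prune
  N16 x:[33/2,35] y:[59/3,83/3] z:[8,25] -> hit [59/3,25], descend [6, 26]
    N6 x:[51/2,35] y:[61/3,83/3] z:[8,19] -> miss, prune
    N26 x:[33/2,49/2] y:[59/3,74/3] z:[12,25] -> hit [59/3,49/2], descend [5, 21]
      N5 x:[33/2,19] y:[59/3,74/3] z:[12,25] -> miss, prune
      N21 x:[22,49/2] y:[20,23] z:[12,23] -> hit [22,23], descend [18, 25]
        N18 x:[22,47/2] y:[64/3,23] z:[20,23] -> hit [22,23] leaf, test {P0@t=22}
        N25 x:[23,49/2] y:[20,22] z:[12,17] -> miss, prune

Visited [0, 10, 7, 12, 9, 14, 16, 6, 26, 5, 21, 18, 25]. Tests: 13 box, 1 leaf. Nearest: P0.

== RESULT ==
0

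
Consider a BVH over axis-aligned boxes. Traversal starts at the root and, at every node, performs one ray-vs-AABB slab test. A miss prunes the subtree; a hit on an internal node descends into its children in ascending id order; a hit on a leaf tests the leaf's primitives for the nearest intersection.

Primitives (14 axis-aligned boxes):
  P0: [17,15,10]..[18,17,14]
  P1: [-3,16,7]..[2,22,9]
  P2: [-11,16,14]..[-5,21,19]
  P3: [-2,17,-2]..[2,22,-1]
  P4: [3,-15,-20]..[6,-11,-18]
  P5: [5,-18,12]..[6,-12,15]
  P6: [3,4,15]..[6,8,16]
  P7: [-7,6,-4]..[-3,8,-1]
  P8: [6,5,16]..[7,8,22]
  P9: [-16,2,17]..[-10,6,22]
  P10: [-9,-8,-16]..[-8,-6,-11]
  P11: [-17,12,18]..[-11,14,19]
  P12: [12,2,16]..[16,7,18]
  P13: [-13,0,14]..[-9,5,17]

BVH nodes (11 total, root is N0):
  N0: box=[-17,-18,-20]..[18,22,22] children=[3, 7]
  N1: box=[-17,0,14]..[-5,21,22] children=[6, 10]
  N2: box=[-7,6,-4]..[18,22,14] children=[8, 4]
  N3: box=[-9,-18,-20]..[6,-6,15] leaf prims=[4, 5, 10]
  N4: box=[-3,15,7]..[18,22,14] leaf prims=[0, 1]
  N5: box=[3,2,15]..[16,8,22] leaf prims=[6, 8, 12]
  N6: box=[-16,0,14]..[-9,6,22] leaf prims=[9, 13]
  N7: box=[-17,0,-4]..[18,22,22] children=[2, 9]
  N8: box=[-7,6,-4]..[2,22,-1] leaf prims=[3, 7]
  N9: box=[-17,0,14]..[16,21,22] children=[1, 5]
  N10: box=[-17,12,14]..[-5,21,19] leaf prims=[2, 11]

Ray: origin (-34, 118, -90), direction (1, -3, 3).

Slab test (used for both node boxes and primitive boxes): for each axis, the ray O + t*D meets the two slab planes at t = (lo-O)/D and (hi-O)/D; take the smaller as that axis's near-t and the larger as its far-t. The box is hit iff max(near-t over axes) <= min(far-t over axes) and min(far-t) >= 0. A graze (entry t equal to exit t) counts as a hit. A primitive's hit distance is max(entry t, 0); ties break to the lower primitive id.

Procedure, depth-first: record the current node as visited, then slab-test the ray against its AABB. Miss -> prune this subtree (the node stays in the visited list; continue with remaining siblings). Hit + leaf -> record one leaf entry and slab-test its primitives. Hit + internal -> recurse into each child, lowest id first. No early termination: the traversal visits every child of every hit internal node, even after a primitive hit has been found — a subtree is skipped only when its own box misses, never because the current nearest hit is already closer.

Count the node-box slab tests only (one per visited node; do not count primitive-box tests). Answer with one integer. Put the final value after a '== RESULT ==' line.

Trace the traversal:
N0 x:[17,52] y:[32,136/3] z:[70/3,112/3] -> hit [32,112/3], descend [3, 7]
  N3 x:[25,40] y:[124/3,136/3] z:[70/3,35] -> miss, prune
  N7 x:[17,52] y:[32,118/3] z:[86/3,112/3] -> hit [32,112/3], descend [2, 9]
    N2 x:[27,52] y:[32,112/3] z:[86/3,104/3] -> hit [32,104/3], descend [4, 8]
      N4 x:[31,52] y:[32,103/3] z:[97/3,104/3] -> hit [97/3,103/3] leaf, test {P0(miss), P1@t=97/3}
      N8 x:[27,36] y:[32,112/3] z:[86/3,89/3] -> miss, prune
    N9 x:[17,50] y:[97/3,118/3] z:[104/3,112/3] -> hit [104/3,112/3], descend [1, 5]
      N1 x:[17,29] y:[97/3,118/3] z:[104/3,112/3] -> miss, prune
      N5 x:[37,50] y:[110/3,116/3] z:[35,112/3] -> hit [37,112/3] leaf, test {P6(miss), P8(miss), P12(miss)}

Visited [0, 3, 7, 2, 4, 8, 9, 1, 5]. Tests: 9 box, 2 leaf. Nearest: P1.

== RESULT ==
9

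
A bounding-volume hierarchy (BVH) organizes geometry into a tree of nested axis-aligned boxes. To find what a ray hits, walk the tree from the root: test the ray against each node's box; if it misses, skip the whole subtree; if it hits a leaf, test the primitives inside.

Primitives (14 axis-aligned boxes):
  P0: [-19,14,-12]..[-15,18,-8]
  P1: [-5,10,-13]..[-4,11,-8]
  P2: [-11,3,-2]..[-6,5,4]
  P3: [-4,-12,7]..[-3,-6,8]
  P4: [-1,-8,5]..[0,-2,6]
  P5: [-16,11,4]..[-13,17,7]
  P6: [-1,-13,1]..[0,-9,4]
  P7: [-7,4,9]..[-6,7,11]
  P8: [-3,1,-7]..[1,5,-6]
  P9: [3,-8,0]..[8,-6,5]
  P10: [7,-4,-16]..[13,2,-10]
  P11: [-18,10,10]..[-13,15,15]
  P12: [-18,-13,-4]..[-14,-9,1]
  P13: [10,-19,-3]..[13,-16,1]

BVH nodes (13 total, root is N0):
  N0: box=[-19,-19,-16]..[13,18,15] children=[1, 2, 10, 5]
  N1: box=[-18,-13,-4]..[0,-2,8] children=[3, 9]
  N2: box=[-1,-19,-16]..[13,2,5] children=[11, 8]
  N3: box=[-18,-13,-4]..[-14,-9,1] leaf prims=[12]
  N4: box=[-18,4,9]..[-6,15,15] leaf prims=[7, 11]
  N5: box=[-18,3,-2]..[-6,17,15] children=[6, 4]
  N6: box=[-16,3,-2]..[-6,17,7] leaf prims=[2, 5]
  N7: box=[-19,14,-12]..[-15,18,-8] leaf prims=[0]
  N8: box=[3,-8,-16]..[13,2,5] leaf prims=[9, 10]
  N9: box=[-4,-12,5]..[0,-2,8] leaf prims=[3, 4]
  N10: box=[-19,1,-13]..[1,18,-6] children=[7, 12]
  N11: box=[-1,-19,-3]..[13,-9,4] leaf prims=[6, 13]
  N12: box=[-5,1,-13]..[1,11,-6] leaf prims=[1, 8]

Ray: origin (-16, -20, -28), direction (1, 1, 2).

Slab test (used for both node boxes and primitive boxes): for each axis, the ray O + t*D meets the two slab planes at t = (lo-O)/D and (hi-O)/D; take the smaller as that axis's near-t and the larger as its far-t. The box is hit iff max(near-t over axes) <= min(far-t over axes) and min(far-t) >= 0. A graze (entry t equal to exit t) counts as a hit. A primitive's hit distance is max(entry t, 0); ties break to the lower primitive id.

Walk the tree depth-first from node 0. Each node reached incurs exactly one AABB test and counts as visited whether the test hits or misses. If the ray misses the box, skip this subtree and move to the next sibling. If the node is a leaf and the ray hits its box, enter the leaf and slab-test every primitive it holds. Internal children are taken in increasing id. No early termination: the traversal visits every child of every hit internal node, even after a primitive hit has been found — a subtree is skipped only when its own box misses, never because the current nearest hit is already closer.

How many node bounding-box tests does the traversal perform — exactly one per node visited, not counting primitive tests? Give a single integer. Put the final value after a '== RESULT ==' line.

Trace the traversal:
N0 x:[-3,29] y:[1,38] z:[6,43/2] -> hit [6,43/2], descend [1, 2, 5, 10]
  N1 x:[-2,16] y:[7,18] z:[12,18] -> hit [12,16], descend [3, 9]
    N3 x:[-2,2] y:[7,11] z:[12,29/2] -> miss, prune
    N9 x:[12,16] y:[8,18] z:[33/2,18] -> miss, prune
  N2 x:[15,29] y:[1,22] z:[6,33/2] -> hit [15,33/2], descend [8, 11]
    N8 x:[19,29] y:[12,22] z:[6,33/2] -> miss, prune
    N11 x:[15,29] y:[1,11] z:[25/2,16] -> miss, prune
  N5 x:[-2,10] y:[23,37] z:[13,43/2] -> miss, prune
  N10 x:[-3,17] y:[21,38] z:[15/2,11] -> miss, prune

Visited [0, 1, 3, 9, 2, 8, 11, 5, 10]. Tests: 9 box, 0 leaf. Nearest: miss.

== RESULT ==
9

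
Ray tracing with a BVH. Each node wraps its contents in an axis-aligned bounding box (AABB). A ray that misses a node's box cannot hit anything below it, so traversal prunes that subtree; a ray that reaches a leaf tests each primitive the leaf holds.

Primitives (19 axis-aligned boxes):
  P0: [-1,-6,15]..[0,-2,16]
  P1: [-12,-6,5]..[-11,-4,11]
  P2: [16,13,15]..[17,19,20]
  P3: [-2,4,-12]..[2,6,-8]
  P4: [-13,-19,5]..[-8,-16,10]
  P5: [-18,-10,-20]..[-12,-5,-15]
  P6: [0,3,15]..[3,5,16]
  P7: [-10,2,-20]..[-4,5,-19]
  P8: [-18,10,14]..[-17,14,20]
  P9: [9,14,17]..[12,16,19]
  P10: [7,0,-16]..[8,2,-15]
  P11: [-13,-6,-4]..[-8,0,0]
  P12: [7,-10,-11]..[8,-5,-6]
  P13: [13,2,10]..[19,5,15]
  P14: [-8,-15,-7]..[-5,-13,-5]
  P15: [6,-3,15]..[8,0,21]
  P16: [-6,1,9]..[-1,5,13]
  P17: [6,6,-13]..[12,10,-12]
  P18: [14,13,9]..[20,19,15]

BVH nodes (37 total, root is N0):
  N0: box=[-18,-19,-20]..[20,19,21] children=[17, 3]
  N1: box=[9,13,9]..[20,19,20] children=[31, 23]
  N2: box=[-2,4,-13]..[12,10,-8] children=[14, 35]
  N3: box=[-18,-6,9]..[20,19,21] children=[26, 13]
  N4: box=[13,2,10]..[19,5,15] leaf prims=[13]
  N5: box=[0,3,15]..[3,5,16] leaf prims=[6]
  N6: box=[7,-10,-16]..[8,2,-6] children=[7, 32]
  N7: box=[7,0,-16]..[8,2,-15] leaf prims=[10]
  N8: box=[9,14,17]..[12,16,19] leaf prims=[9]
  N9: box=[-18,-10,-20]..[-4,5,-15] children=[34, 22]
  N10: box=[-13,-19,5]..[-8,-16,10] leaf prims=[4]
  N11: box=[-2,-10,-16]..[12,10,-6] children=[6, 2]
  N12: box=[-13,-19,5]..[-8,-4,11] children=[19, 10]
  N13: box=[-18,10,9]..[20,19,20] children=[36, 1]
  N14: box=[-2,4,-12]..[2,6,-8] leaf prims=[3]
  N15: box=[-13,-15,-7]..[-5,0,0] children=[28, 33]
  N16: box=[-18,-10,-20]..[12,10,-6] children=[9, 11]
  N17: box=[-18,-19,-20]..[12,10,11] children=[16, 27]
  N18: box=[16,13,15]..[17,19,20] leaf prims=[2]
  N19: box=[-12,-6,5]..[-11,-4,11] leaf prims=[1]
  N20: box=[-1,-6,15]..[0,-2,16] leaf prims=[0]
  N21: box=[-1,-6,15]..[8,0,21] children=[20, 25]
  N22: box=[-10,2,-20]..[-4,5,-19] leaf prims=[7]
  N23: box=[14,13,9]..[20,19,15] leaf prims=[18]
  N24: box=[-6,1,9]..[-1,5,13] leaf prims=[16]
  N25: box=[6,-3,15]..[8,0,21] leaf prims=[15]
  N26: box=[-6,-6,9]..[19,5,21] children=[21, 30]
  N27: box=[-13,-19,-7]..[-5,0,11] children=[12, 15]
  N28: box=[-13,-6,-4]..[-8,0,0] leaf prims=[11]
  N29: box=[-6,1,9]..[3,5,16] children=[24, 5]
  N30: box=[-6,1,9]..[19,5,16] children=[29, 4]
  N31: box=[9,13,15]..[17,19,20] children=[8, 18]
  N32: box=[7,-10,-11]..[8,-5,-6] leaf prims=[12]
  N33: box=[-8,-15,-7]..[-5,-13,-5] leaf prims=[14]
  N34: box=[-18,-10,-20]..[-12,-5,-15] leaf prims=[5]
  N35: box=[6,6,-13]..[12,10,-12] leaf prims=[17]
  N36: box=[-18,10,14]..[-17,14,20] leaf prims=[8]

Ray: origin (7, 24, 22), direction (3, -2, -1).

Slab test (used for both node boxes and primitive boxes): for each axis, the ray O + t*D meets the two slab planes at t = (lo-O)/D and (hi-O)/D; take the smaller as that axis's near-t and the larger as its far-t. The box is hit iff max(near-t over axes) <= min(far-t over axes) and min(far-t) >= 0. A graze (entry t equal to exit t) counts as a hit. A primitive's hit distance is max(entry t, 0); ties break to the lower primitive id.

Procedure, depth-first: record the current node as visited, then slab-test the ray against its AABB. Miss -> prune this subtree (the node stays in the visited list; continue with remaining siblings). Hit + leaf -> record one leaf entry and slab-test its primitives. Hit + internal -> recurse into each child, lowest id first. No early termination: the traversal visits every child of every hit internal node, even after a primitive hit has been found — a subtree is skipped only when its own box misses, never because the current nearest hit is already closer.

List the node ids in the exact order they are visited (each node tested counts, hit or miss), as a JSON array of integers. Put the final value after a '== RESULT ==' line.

Walk:
N0 x:[-25/3,13/3] y:[5/2,43/2] z:[1,42] -> hit [5/2,13/3], descend [3, 17]
  N3 x:[-25/3,13/3] y:[5/2,15] z:[1,13] -> hit [5/2,13/3], descend [13, 26]
    N13 x:[-25/3,13/3] y:[5/2,7] z:[2,13] -> hit [5/2,13/3], descend [1, 36]
      N1 x:[2/3,13/3] y:[5/2,11/2] z:[2,13] -> hit [5/2,13/3], descend [23, 31]
        N23 x:[7/3,13/3] y:[5/2,11/2] z:[7,13] -> miss, prune
        N31 x:[2/3,10/3] y:[5/2,11/2] z:[2,7] -> hit [5/2,10/3], descend [8, 18]
          N8 x:[2/3,5/3] y:[4,5] z:[3,5] -> miss, prune
          N18 x:[3,10/3] y:[5/2,11/2] z:[2,7] -> hit [3,10/3] leaf, test {P2@t=3}
      N36 x:[-25/3,-8] y:[5,7] z:[2,8] -> miss, prune
    N26 x:[-13/3,4] y:[19/2,15] z:[1,13] -> miss, prune
  N17 x:[-25/3,5/3] y:[7,43/2] z:[11,42] -> miss, prune

11 AABB tests over nodes [0, 3, 13, 1, 23, 31, 8, 18, 36, 26, 17]; 1 leaf entered; closest P2.

== RESULT ==
[0, 3, 13, 1, 23, 31, 8, 18, 36, 26, 17]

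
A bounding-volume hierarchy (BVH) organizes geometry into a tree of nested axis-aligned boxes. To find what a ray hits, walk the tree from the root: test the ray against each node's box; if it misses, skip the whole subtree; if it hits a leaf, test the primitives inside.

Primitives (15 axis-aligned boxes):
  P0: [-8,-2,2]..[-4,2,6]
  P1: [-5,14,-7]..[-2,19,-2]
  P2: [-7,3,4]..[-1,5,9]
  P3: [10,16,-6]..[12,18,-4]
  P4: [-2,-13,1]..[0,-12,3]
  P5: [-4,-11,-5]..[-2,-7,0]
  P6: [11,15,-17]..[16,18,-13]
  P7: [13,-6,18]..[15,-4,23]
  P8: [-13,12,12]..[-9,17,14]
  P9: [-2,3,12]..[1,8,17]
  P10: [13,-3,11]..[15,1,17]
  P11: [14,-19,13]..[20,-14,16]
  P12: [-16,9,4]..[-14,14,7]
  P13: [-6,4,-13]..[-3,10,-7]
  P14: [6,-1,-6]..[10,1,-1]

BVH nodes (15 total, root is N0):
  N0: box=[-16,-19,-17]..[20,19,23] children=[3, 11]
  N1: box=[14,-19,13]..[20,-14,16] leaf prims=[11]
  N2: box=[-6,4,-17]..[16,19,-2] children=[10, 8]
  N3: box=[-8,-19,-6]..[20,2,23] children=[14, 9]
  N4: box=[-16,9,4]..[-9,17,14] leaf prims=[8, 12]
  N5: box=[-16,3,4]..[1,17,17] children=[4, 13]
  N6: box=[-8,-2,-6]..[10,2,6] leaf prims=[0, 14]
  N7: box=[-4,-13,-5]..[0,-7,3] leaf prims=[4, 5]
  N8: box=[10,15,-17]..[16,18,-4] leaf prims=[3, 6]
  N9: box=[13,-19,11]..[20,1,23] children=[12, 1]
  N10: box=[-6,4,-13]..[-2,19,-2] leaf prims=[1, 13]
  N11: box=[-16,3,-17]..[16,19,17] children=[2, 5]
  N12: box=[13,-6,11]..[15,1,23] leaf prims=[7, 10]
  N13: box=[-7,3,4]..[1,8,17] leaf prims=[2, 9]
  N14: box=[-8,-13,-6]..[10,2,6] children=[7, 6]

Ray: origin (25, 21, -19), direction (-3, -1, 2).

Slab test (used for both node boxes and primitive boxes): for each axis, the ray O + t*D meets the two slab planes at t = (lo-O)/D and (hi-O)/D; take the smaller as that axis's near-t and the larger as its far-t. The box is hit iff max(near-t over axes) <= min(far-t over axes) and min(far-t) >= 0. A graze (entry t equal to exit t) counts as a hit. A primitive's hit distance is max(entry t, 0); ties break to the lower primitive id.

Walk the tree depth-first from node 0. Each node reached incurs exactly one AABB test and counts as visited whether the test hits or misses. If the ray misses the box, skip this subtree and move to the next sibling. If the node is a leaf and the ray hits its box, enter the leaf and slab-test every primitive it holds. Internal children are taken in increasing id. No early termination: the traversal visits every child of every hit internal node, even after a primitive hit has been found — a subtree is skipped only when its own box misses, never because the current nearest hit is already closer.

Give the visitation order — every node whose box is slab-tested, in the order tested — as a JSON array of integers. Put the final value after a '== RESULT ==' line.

Trace the traversal:
N0 x:[5/3,41/3] y:[2,40] z:[1,21] -> hit [2,41/3], descend [3, 11]
  N3 x:[5/3,11] y:[19,40] z:[13/2,21] -> miss, prune
  N11 x:[3,41/3] y:[2,18] z:[1,18] -> hit [3,41/3], descend [2, 5]
    N2 x:[3,31/3] y:[2,17] z:[1,17/2] -> hit [3,17/2], descend [8, 10]
      N8 x:[3,5] y:[3,6] z:[1,15/2] -> hit [3,5] leaf, test {P3(miss), P6@t=3}
      N10 x:[9,31/3] y:[2,17] z:[3,17/2] -> miss, prune
    N5 x:[8,41/3] y:[4,18] z:[23/2,18] -> hit [23/2,41/3], descend [4, 13]
      N4 x:[34/3,41/3] y:[4,12] z:[23/2,33/2] -> hit [23/2,12] leaf, test {P8(miss), P12(miss)}
      N13 x:[8,32/3] y:[13,18] z:[23/2,18] -> miss, prune

Summary -> nodes [0, 3, 11, 2, 8, 10, 5, 4, 13]; box-tests=9; leaf-entries=2; first=P6

== RESULT ==
[0, 3, 11, 2, 8, 10, 5, 4, 13]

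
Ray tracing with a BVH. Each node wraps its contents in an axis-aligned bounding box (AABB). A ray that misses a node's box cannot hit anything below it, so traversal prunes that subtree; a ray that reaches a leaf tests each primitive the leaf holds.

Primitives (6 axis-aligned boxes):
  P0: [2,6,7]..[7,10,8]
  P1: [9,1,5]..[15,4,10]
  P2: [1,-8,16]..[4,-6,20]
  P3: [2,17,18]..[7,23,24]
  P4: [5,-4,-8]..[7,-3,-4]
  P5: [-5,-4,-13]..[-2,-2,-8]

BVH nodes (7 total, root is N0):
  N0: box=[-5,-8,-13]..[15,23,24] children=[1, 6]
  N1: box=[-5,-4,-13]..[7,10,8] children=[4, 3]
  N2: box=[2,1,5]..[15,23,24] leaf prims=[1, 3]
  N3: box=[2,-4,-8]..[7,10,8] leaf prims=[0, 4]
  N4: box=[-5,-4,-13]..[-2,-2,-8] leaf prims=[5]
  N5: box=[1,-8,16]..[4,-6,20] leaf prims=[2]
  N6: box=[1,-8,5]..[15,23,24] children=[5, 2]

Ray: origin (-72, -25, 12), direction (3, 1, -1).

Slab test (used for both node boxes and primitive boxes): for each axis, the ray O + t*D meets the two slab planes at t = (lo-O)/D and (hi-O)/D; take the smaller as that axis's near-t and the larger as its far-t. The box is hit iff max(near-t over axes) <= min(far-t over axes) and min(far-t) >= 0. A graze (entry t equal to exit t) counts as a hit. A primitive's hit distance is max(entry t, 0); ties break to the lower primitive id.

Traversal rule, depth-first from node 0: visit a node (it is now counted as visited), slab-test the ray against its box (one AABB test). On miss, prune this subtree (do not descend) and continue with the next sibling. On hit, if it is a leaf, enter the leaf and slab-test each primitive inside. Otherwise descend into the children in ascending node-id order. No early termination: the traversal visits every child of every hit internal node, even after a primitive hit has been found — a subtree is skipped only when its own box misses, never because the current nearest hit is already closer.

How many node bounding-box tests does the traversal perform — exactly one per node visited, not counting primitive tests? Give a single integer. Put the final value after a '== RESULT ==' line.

Trace the traversal:
N0 x:[67/3,29] y:[17,48] z:[-12,25] -> hit [67/3,25], descend [1, 6]
  N1 x:[67/3,79/3] y:[21,35] z:[4,25] -> hit [67/3,25], descend [3, 4]
    N3 x:[74/3,79/3] y:[21,35] z:[4,20] -> miss, prune
    N4 x:[67/3,70/3] y:[21,23] z:[20,25] -> hit [67/3,23] leaf, test {P5@t=67/3}
  N6 x:[73/3,29] y:[17,48] z:[-12,7] -> miss, prune

Summary -> nodes [0, 1, 3, 4, 6]; box-tests=5; leaf-entries=1; first=P5

== RESULT ==
5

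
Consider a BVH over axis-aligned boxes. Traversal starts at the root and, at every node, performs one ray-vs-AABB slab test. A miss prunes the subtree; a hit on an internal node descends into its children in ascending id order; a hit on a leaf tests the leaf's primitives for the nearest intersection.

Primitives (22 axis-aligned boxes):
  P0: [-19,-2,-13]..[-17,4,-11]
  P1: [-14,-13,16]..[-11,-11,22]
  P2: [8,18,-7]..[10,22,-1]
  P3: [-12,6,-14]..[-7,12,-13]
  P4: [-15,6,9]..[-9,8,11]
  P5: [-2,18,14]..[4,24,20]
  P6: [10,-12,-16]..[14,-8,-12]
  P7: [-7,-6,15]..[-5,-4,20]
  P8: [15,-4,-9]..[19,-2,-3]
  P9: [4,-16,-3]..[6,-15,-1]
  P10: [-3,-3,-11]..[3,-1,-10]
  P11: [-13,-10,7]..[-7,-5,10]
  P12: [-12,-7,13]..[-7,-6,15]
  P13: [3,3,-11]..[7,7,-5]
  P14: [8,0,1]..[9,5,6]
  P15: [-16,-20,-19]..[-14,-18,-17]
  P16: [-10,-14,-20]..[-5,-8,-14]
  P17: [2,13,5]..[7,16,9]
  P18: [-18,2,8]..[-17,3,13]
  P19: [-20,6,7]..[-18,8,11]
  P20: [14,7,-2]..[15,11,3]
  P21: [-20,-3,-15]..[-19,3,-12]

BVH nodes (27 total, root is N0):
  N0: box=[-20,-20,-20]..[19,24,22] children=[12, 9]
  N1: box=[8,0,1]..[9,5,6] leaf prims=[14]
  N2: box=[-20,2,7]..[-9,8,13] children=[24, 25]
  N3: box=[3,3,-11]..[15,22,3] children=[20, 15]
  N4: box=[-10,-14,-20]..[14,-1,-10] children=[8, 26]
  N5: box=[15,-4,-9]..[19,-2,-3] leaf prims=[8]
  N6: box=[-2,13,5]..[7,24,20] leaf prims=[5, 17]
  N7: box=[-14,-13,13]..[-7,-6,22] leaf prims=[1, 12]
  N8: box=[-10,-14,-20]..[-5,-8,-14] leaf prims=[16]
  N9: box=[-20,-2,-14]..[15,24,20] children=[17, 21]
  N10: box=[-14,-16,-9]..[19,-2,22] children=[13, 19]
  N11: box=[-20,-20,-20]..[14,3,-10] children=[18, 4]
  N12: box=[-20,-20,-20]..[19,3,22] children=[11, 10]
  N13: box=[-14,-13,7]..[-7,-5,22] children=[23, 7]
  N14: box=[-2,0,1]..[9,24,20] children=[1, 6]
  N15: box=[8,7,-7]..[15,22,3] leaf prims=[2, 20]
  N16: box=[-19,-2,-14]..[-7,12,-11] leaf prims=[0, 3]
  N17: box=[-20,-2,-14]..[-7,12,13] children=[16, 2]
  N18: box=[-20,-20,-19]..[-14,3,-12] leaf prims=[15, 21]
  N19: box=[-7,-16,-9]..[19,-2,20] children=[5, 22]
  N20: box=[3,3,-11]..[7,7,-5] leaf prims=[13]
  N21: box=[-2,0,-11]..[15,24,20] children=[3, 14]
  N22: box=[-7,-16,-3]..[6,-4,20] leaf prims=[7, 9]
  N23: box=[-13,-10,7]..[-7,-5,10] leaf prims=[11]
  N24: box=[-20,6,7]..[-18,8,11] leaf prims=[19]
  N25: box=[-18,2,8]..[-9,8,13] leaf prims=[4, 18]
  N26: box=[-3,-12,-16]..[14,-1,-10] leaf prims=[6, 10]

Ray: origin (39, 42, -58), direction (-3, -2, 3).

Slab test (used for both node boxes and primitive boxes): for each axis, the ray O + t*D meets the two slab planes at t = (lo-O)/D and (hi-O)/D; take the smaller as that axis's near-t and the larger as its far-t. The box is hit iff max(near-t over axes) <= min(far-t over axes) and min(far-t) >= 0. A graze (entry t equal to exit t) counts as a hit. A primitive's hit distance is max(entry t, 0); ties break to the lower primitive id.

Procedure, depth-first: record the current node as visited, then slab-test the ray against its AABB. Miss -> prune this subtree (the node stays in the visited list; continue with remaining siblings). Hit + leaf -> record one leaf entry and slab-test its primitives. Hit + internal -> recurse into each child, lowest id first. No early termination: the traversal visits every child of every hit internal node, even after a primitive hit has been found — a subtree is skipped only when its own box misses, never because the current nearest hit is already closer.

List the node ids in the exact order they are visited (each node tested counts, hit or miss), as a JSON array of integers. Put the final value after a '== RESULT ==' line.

Walk:
N0 x:[20/3,59/3] y:[9,31] z:[38/3,80/3] -> hit [38/3,59/3], descend [9, 12]
  N9 x:[8,59/3] y:[9,22] z:[44/3,26] -> hit [44/3,59/3], descend [17, 21]
    N17 x:[46/3,59/3] y:[15,22] z:[44/3,71/3] -> hit [46/3,59/3], descend [2, 16]
      N2 x:[16,59/3] y:[17,20] z:[65/3,71/3] -> miss, prune
      N16 x:[46/3,58/3] y:[15,22] z:[44/3,47/3] -> hit [46/3,47/3] leaf, test {P0(miss), P3(miss)}
    N21 x:[8,41/3] y:[9,21] z:[47/3,26] -> miss, prune
  N12 x:[20/3,59/3] y:[39/2,31] z:[38/3,80/3] -> hit [39/2,59/3], descend [10, 11]
    N10 x:[20/3,53/3] y:[22,29] z:[49/3,80/3] -> miss, prune
    N11 x:[25/3,59/3] y:[39/2,31] z:[38/3,16] -> miss, prune

Visited [0, 9, 17, 2, 16, 21, 12, 10, 11]. Tests: 9 box, 1 leaf. Nearest: miss.

== RESULT ==
[0, 9, 17, 2, 16, 21, 12, 10, 11]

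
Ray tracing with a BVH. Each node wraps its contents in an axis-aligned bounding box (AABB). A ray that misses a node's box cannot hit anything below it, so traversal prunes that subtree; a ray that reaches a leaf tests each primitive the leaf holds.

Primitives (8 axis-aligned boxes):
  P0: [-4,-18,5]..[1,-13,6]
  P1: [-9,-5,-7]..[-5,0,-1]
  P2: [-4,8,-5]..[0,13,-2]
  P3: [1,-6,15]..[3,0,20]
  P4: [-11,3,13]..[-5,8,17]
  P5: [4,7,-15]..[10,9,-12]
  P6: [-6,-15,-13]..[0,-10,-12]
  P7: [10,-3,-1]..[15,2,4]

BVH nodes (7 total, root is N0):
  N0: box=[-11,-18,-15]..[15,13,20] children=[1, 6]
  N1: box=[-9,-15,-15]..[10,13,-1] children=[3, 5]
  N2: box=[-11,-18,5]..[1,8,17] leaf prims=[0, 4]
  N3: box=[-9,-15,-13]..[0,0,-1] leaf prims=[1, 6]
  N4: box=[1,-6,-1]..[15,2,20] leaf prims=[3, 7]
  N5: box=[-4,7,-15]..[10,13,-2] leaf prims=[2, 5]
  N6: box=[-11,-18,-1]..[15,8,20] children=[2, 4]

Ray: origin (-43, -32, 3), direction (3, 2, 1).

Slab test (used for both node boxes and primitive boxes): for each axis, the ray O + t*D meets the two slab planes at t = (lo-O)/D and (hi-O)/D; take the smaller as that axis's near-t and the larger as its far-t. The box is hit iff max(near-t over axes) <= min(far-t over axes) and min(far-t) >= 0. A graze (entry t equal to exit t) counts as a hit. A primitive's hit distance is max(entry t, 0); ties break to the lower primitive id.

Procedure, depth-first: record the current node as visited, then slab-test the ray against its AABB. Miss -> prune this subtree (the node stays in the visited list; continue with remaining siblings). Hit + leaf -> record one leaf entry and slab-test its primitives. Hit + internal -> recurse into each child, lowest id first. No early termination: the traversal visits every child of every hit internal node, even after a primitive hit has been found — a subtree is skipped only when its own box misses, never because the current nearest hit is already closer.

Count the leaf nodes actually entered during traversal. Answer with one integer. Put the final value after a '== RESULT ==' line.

Trace the traversal:
N0 x:[32/3,58/3] y:[7,45/2] z:[-18,17] -> hit [32/3,17], descend [1, 6]
  N1 x:[34/3,53/3] y:[17/2,45/2] z:[-18,-4] -> miss, prune
  N6 x:[32/3,58/3] y:[7,20] z:[-4,17] -> hit [32/3,17], descend [2, 4]
    N2 x:[32/3,44/3] y:[7,20] z:[2,14] -> hit [32/3,14] leaf, test {P0(miss), P4(miss)}
    N4 x:[44/3,58/3] y:[13,17] z:[-4,17] -> hit [44/3,17] leaf, test {P3@t=44/3, P7(miss)}

order=[0, 1, 6, 2, 4]  |boxes|=5  |leaves|=2  hit=P3

== RESULT ==
2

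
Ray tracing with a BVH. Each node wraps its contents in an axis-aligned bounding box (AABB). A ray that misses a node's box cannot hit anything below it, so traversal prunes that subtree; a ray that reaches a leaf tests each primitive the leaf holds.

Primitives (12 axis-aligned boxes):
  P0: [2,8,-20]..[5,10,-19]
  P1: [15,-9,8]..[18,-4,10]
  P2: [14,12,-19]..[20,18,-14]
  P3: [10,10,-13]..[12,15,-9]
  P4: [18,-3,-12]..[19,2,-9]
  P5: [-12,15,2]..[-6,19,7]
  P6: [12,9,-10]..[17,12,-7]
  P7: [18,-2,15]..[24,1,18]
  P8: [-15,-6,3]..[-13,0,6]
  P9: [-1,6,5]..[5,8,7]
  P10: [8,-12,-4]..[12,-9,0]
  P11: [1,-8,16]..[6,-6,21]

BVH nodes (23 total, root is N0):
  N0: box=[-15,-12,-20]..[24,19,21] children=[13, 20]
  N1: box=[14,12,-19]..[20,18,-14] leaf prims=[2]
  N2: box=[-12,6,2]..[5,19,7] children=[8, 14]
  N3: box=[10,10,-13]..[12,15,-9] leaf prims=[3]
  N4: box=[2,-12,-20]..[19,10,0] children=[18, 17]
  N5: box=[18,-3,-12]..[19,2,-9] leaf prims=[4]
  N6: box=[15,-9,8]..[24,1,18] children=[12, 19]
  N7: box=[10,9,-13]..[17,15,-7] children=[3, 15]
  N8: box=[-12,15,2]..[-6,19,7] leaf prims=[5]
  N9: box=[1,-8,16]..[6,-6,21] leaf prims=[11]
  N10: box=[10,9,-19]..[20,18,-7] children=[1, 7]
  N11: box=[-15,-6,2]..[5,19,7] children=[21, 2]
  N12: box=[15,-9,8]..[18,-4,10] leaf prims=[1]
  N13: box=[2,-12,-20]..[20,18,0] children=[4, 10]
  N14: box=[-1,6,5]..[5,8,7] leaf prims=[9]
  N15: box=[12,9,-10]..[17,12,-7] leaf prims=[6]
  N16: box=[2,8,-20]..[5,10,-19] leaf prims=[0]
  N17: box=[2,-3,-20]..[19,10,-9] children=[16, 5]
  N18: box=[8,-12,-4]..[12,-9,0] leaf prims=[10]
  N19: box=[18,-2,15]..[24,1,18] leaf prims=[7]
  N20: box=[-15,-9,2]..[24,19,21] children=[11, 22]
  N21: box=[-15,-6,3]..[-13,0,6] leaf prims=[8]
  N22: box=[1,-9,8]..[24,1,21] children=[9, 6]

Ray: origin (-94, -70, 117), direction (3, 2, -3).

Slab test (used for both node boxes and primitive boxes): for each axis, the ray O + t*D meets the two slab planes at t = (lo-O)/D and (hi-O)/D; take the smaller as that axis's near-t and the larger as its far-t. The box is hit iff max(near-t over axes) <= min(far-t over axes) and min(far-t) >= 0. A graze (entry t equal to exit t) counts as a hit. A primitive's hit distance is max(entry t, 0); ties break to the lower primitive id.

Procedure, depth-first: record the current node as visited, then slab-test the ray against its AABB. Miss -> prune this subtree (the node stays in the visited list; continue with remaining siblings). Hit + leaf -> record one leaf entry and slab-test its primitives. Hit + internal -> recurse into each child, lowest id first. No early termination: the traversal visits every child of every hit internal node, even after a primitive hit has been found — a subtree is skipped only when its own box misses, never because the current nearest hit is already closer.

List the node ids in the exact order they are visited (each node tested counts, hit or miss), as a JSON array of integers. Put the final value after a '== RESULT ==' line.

Traverse from the root:
N0 x:[79/3,118/3] y:[29,89/2] z:[32,137/3] -> hit [32,118/3], descend [13, 20]
  N13 x:[32,38] y:[29,44] z:[39,137/3] -> miss, prune
  N20 x:[79/3,118/3] y:[61/2,89/2] z:[32,115/3] -> hit [32,115/3], descend [11, 22]
    N11 x:[79/3,33] y:[32,89/2] z:[110/3,115/3] -> miss, prune
    N22 x:[95/3,118/3] y:[61/2,71/2] z:[32,109/3] -> hit [32,71/2], descend [6, 9]
      N6 x:[109/3,118/3] y:[61/2,71/2] z:[33,109/3] -> miss, prune
      N9 x:[95/3,100/3] y:[31,32] z:[32,101/3] -> hit [32,32] leaf, test {P11@t=32}

Visited [0, 13, 20, 11, 22, 6, 9]. Tests: 7 box, 1 leaf. Nearest: P11.

== RESULT ==
[0, 13, 20, 11, 22, 6, 9]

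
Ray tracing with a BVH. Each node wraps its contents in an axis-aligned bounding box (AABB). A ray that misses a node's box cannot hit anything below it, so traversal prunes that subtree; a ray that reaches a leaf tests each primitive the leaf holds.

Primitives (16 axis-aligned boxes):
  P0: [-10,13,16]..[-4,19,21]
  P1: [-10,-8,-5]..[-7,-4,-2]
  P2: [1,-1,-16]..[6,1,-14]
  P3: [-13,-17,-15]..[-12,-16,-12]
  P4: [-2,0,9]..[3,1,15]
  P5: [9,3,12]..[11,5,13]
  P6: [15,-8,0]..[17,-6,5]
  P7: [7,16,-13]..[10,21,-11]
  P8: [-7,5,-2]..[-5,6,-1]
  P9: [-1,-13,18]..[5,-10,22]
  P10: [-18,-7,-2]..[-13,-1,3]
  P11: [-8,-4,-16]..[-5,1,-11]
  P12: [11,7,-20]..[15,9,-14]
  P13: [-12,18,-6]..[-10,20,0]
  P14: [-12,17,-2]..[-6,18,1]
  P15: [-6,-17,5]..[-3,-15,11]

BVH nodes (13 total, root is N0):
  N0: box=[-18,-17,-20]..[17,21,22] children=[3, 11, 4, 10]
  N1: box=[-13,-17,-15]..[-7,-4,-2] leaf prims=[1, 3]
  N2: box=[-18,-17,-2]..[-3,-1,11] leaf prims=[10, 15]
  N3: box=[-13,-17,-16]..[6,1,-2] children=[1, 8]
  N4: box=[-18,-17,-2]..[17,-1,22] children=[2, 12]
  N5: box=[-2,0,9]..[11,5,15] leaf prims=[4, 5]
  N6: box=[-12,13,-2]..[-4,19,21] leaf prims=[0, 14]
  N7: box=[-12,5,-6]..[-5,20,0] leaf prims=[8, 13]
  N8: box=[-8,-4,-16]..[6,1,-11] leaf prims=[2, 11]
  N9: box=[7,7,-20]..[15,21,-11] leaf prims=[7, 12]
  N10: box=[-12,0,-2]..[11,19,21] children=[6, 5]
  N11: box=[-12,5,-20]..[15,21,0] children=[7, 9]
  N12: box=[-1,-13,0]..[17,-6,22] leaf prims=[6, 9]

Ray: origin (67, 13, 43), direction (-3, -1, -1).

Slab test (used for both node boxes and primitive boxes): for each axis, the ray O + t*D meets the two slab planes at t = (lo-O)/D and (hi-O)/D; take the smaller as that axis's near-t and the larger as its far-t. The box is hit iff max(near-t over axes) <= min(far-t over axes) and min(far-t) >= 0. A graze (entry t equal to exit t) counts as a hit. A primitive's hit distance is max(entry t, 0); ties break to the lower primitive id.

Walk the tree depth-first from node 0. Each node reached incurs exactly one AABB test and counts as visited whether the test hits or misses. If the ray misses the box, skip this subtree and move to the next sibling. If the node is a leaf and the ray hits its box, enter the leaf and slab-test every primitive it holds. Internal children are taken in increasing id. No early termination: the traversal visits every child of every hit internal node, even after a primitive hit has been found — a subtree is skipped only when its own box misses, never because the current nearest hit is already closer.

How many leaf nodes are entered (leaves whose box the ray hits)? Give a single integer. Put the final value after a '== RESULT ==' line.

Walk:
N0 x:[50/3,85/3] y:[-8,30] z:[21,63] -> hit [21,85/3], descend [3, 4, 10, 11]
  N3 x:[61/3,80/3] y:[12,30] z:[45,59] -> miss, prune
  N4 x:[50/3,85/3] y:[14,30] z:[21,45] -> hit [21,85/3], descend [2, 12]
    N2 x:[70/3,85/3] y:[14,30] z:[32,45] -> miss, prune
    N12 x:[50/3,68/3] y:[19,26] z:[21,43] -> hit [21,68/3] leaf, test {P6(miss), P9(miss)}
  N10 x:[56/3,79/3] y:[-6,13] z:[22,45] -> miss, prune
  N11 x:[52/3,79/3] y:[-8,8] z:[43,63] -> miss, prune

order=[0, 3, 4, 2, 12, 10, 11]  |boxes|=7  |leaves|=1  hit=miss

== RESULT ==
1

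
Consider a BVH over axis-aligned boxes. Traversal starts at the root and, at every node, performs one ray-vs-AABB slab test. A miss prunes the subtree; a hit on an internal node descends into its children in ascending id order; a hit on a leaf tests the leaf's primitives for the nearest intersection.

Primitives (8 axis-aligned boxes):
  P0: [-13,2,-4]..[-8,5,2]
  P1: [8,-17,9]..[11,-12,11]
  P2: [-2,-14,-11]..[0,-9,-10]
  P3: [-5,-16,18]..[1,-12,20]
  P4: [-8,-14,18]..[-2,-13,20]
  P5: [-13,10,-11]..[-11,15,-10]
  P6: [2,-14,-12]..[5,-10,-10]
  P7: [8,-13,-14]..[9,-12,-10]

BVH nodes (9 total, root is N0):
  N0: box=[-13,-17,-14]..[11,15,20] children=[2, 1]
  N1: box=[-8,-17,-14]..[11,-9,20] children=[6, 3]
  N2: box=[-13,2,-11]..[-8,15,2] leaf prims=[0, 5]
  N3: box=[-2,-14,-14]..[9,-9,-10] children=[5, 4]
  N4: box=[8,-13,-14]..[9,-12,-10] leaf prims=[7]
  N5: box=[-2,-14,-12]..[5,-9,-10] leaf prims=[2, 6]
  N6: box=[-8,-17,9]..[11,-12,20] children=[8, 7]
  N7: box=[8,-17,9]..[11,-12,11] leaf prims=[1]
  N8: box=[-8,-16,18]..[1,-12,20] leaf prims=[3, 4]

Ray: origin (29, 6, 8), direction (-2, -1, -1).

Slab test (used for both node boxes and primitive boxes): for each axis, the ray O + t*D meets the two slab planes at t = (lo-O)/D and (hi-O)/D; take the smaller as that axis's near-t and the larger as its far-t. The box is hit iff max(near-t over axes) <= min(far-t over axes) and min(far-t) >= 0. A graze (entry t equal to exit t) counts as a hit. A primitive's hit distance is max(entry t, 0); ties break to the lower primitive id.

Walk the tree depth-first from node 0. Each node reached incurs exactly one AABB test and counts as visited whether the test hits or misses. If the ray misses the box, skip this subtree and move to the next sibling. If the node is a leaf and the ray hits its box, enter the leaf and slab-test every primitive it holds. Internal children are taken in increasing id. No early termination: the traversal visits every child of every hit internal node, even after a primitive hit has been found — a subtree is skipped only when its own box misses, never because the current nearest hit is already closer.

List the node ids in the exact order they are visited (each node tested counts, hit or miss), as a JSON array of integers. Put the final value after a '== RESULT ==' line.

Traverse from the root:
N0 x:[9,21] y:[-9,23] z:[-12,22] -> hit [9,21], descend [1, 2]
  N1 x:[9,37/2] y:[15,23] z:[-12,22] -> hit [15,37/2], descend [3, 6]
    N3 x:[10,31/2] y:[15,20] z:[18,22] -> miss, prune
    N6 x:[9,37/2] y:[18,23] z:[-12,-1] -> miss, prune
  N2 x:[37/2,21] y:[-9,4] z:[6,19] -> miss, prune

Summary -> nodes [0, 1, 3, 6, 2]; box-tests=5; leaf-entries=0; first=miss

== RESULT ==
[0, 1, 3, 6, 2]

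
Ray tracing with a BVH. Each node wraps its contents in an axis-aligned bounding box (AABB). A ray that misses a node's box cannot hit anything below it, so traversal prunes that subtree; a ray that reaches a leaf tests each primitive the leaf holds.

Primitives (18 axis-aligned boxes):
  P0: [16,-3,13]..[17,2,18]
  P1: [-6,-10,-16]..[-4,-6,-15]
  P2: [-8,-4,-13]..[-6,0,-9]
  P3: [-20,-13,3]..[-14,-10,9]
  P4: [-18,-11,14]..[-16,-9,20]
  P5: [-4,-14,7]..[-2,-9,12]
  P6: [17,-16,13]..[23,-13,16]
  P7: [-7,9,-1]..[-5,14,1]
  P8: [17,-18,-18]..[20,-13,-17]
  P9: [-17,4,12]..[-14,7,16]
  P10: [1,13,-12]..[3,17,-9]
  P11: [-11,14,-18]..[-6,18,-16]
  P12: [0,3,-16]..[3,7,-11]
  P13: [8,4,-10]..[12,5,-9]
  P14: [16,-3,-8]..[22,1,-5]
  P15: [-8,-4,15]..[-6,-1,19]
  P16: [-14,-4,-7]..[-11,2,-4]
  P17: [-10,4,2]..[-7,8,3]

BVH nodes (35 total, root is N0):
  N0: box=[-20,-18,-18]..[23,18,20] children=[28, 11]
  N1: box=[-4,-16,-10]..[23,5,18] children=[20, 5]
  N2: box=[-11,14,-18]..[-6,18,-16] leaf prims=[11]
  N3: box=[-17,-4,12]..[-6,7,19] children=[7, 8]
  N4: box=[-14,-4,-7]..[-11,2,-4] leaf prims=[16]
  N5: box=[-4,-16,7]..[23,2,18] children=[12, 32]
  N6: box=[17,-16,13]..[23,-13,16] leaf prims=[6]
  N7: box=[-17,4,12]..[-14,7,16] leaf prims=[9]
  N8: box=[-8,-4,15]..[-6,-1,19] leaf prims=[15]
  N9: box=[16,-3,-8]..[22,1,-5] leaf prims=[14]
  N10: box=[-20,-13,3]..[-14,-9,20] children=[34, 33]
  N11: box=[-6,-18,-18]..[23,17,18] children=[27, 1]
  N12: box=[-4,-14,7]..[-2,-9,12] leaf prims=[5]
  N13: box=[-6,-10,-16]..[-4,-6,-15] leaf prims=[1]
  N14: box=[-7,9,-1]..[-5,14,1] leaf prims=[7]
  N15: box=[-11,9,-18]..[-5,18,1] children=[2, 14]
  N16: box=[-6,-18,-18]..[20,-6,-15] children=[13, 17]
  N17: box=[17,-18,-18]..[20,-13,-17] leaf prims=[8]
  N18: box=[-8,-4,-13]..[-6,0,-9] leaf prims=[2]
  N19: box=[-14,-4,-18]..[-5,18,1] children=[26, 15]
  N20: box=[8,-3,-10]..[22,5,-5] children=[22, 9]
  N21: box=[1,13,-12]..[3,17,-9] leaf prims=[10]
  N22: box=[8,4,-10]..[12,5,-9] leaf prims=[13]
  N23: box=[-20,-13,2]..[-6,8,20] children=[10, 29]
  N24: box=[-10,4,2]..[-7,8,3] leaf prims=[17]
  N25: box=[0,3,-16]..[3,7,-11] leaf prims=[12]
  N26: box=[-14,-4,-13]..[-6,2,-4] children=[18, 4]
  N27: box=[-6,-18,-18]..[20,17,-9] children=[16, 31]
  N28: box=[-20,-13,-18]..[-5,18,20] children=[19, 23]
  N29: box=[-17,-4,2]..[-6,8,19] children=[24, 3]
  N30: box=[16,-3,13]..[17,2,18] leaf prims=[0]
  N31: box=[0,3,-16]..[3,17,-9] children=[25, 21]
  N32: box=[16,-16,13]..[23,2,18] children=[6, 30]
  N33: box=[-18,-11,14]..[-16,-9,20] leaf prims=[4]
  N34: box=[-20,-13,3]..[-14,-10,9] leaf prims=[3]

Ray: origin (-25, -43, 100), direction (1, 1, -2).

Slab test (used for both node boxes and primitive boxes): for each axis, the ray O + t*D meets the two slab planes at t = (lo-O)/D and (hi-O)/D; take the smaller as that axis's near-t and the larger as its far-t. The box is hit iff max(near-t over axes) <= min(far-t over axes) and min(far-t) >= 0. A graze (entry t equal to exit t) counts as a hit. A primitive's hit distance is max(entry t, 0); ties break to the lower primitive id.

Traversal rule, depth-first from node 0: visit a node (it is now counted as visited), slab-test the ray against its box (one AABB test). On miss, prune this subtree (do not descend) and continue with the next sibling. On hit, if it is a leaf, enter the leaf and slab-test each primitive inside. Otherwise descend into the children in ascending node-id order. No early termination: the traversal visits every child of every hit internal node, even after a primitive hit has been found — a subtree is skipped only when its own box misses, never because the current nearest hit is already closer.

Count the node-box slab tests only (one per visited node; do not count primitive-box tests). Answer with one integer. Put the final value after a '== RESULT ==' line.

Walk:
N0 x:[5,48] y:[25,61] z:[40,59] -> hit [40,48], descend [11, 28]
  N11 x:[19,48] y:[25,60] z:[41,59] -> hit [41,48], descend [1, 27]
    N1 x:[21,48] y:[27,48] z:[41,55] -> hit [41,48], descend [5, 20]
      N5 x:[21,48] y:[27,45] z:[41,93/2] -> hit [41,45], descend [12, 32]
        N12 x:[21,23] y:[29,34] z:[44,93/2] -> miss, prune
        N32 x:[41,48] y:[27,45] z:[41,87/2] -> hit [41,87/2], descend [6, 30]
          N6 x:[42,48] y:[27,30] z:[42,87/2] -> miss, prune
          N30 x:[41,42] y:[40,45] z:[41,87/2] -> hit [41,42] leaf, test {P0@t=41}
      N20 x:[33,47] y:[40,48] z:[105/2,55] -> miss, prune
    N27 x:[19,45] y:[25,60] z:[109/2,59] -> miss, prune
  N28 x:[5,20] y:[30,61] z:[40,59] -> miss, prune

11 AABB tests over nodes [0, 11, 1, 5, 12, 32, 6, 30, 20, 27, 28]; 1 leaf entered; closest P0.

== RESULT ==
11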